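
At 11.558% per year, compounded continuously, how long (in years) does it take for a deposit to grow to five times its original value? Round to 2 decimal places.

13.92 years

e^(0.11558t) = 5, so 0.11558t = ln 5 ≈ 1.6094.
t ≈ 1.6094/0.11558 ≈ 13.9249.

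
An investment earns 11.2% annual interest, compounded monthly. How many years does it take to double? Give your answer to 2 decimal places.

(1 + 0.00933333)^(12t) = 2.
12t = ln 2 / ln(1 + 0.00933333) ≈ 0.69315/0.00929005 ≈ 74.6118.
t ≈ 6.2177.

6.22 years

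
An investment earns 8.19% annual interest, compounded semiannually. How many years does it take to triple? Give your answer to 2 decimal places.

13.69 years

(1 + 0.04095)^(2t) = 3.
2t = ln 3 / ln(1 + 0.04095) ≈ 1.0986/0.0401338 ≈ 27.3738.
t ≈ 13.6869.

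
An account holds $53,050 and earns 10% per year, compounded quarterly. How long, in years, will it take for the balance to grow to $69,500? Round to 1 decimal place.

2.7 years

We need (1 + 0.025)^(4t) = 1.3101, so 4t = ln 1.3101 / ln 1.025 ≈ 10.9382.
t ≈ 10.9382/4 = 2.7345 years.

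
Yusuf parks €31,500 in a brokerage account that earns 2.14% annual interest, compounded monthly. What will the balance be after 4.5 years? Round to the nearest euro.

Growth factor = (1 + 0.0214/12)^54 ≈ 1.1009949098.
A ≈ 31,500 × 1.1009949098 ≈ 34,681.3397.

€34,681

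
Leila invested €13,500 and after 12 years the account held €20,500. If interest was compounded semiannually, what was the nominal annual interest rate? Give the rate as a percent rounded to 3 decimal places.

The 24-period growth factor is 20,500/13,500 = 1.51852.
r/2 = 1.51852^(1/24) − 1 ≈ 0.017558, so r ≈ 2·0.017558 = 3.51160%.

3.512%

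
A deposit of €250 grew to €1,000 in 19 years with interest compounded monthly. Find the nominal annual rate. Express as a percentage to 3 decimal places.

The 228-period growth factor is 1,000/250 = 4.
r/12 = 4^(1/228) − 1 ≈ 0.00609876, so r ≈ 12·0.00609876 = 7.31851%.

7.319%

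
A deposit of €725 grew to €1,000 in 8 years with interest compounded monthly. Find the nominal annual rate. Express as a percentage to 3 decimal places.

The 96-period growth factor is 1,000/725 = 1.37931.
r/12 = 1.37931^(1/96) − 1 ≈ 0.00335545, so r ≈ 12·0.00335545 = 4.02654%.

4.027%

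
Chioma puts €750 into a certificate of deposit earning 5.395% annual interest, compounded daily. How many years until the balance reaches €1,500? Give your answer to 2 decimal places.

We need (1 + 0.000147808)^(365t) = 2, so 365t = ln 2 / ln 1.000148 ≈ 4689.8502.
t ≈ 4689.8502/365 = 12.8489 years.

12.85 years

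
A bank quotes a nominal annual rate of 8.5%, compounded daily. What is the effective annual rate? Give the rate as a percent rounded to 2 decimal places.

8.87%

One year is 365 periods at 0.000232877 each: (1 + 0.000232877)^365 ≈ 1.088706.
EAR = 1.088706 − 1 ≈ 8.87063%.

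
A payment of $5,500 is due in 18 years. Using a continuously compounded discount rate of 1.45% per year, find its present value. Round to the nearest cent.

P = A·e^(−rt) = 5,500·e^(−0.261).
e^(−0.261) ≈ 0.7702809196, so P ≈ 4,236.5451.

$4,236.55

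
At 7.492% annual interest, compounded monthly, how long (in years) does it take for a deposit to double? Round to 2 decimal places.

9.28 years

(1 + 0.00624333)^(12t) = 2.
12t = ln 2 / ln(1 + 0.00624333) ≈ 0.69315/0.00622392 ≈ 111.3682.
t ≈ 9.2807.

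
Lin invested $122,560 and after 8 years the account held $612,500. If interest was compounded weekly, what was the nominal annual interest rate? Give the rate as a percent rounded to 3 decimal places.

(1 + r/52)^416 = 612,500/122,560 = 4.99755.
1 + r/52 = 4.99755^(1/416) ≈ 1.003875, so r/52 ≈ 0.00387515.
r ≈ 52·0.00387515 = 20.15080%.

20.151%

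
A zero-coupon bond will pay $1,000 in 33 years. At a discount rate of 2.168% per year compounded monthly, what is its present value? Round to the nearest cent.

$489.29

Periodic rate = 2.168%/12 = 0.00180667; 396 periods.
P = 1,000/(1 + 0.02168/12)^396 ≈ 1,000/2.04376664 ≈ 489.2927.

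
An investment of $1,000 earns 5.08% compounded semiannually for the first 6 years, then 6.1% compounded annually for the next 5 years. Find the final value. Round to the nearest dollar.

After 6 years at 5.08%: 1,000 × 1.351200375 ≈ 1,351.2004.
Then 5 years at 6.1%: 1,351.2004 × 1.344549884 ≈ 1,816.7563.

$1,817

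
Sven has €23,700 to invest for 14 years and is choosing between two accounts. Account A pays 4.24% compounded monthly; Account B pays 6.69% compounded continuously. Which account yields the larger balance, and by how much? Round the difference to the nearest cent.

Account A growth factor: (1 + 0.0424/12)^168 ≈ 1.8086012752; balance ≈ 42,863.8502.
Account B growth factor: e^(0.0669·14) = e^0.9366 ≈ 2.5512922614; balance ≈ 60,465.6266.
Account B is larger by 17,601.7764.

Account B, by €17,601.78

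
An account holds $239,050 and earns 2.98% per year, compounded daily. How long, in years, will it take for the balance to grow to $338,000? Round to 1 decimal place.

11.6 years

We need (1 + 0.0000816438)^(365t) = 1.4139, so 365t = ln 1.4139 / ln 1.000082 ≈ 4242.6632.
t ≈ 4242.6632/365 = 11.6237 years.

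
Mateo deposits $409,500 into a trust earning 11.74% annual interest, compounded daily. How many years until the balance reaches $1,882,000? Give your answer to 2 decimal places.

12.99 years

(1 + 0.000321644)^(365t) = 1,882,000/409,500 = 4.5958.
365t·ln(1 + 0.000321644) = ln(4.5958); 365t = 1.5252/0.000321592 ≈ 4742.5087.
t ≈ 12.9932 years.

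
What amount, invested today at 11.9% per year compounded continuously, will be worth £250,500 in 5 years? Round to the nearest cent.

£138,166.42

P = A·e^(−rt) = 250,500·e^(−0.595).
e^(−0.595) ≈ 0.551562565868, so P ≈ 138,166.4227.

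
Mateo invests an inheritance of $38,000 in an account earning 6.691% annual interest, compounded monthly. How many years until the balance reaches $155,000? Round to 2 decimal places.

(1 + 0.00557583)^(12t) = 155,000/38,000 = 4.0789.
12t·ln(1 + 0.00557583) = ln(4.0789); 12t = 1.4058/0.00556035 ≈ 252.8330.
t ≈ 21.0694 years.

21.07 years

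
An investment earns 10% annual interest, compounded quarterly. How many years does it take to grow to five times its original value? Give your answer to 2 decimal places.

16.29 years

(1 + 0.025)^(4t) = 5.
4t = ln 5 / ln(1 + 0.025) ≈ 1.6094/0.0246926 ≈ 65.1789.
t ≈ 16.2947.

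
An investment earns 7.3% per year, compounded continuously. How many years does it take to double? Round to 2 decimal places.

e^(0.073t) = 2, so 0.073t = ln 2 ≈ 0.69315.
t ≈ 0.69315/0.073 ≈ 9.4952.

9.50 years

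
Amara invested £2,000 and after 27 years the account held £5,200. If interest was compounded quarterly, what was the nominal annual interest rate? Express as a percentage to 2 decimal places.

3.55%

(1 + r/4)^108 = 5,200/2,000 = 2.6.
1 + r/4 = 2.6^(1/108) ≈ 1.008887, so r/4 ≈ 0.00888658.
r ≈ 4·0.00888658 = 3.55463%.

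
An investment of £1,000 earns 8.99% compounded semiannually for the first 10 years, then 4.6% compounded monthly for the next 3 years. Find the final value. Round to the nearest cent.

After 10 years at 8.99%: 1,000 × 2.409407213 ≈ 2,409.4072.
Then 3 years at 4.6%: 2,409.4072 × 1.147672724 ≈ 2,765.2109.

£2,765.21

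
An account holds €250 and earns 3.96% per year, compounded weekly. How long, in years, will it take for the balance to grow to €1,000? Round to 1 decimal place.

We need (1 + 0.000761538)^(52t) = 4, so 52t = ln 4 / ln 1.000762 ≈ 1821.0796.
t ≈ 1821.0796/52 = 35.0208 years.

35.0 years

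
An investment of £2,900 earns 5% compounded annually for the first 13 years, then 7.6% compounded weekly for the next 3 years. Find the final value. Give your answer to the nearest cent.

£6,867.61

Phase 1: 2,900·(1 + 0.05)^13 ≈ 5,468.3825.
Phase 2: 5,468.3825·(1 + 0.076/52)^156 ≈ 6,867.6118.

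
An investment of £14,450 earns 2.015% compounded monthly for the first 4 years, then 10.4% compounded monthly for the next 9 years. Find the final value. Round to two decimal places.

£39,773.23

After 4 years at 2.015%: 14,450 × 1.0838639689 ≈ 15,661.8344.
Then 9 years at 10.4%: 15,661.8344 × 2.5395001832 ≈ 39,773.2312.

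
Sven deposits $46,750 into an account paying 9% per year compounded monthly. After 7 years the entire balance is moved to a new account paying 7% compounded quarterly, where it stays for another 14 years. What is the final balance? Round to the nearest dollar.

Phase 1: 46,750·(1 + 0.0075)^84 ≈ 87,572.1918.
Phase 2: 87,572.1918·(1 + 0.0175)^56 ≈ 231,362.8480.

$231,363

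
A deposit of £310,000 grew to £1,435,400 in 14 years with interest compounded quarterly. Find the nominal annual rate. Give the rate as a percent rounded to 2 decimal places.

The 56-period growth factor is 1,435,400/310,000 = 4.63032.
r/4 = 4.63032^(1/56) − 1 ≈ 0.0277463, so r ≈ 4·0.0277463 = 11.09851%.

11.10%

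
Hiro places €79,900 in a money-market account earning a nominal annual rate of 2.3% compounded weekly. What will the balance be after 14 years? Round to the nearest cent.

Periodic rate = 2.3%/52 = 0.000442308; periods = 52·14 = 728.
A = 79,900·(1 + 0.023/52)^728 ≈ 79,900·1.3797865447 ≈ 110,244.9449.

€110,244.94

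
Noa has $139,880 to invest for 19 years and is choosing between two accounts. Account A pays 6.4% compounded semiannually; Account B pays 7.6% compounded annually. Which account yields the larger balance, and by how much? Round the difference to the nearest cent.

A: (1 + 0.032)^38 ≈ 3.31000383585, so 139,880 × 3.31000383585 ≈ 463,003.3366.
B: (1 + 0.076)^19 ≈ 4.02191747625, so 139,880 × 4.02191747625 ≈ 562,585.8166.
Difference ≈ 99,582.4800 in favor of B.

Account B, by $99,582.48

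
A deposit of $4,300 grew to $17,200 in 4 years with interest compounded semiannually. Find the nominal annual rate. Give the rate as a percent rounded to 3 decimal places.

The 8-period growth factor is 17,200/4,300 = 4.
r/2 = 4^(1/8) − 1 ≈ 0.189207, so r ≈ 2·0.189207 = 37.84142%.

37.841%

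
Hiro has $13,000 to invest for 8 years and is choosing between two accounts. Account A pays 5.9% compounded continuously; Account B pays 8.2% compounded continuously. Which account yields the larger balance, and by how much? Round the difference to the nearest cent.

Account B, by $4,210.33

Account A growth factor: e^(0.059·8) = e^0.472 ≈ 1.6031973837; balance ≈ 20,841.5660.
Account B growth factor: e^(0.082·8) = e^0.656 ≈ 1.9270686228; balance ≈ 25,051.8921.
Account B is larger by 4,210.3261.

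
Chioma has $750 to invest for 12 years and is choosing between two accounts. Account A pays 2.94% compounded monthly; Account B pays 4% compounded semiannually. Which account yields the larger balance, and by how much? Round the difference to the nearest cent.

Account B, by $139.50

Account A growth factor: (1 + 0.00245)^144 ≈ 1.422432629; balance ≈ 1,066.8245.
Account B growth factor: (1 + 0.02)^24 ≈ 1.608437249; balance ≈ 1,206.3279.
Account B is larger by 139.5035.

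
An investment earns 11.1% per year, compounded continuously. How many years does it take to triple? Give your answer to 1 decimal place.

9.9 years

e^(0.111t) = 3, so 0.111t = ln 3 ≈ 1.0986.
t ≈ 1.0986/0.111 ≈ 9.8974.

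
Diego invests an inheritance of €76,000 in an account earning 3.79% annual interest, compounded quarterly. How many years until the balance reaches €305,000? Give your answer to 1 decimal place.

36.8 years

(1 + 0.009475)^(4t) = 305,000/76,000 = 4.0132.
4t·ln(1 + 0.009475) = ln(4.0132); 4t = 1.3896/0.00943039 ≈ 147.3511.
t ≈ 36.8378 years.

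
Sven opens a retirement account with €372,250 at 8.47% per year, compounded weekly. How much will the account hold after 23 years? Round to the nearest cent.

€2,607,326.94

Periodic rate = 8.47%/52 = 0.00162885; periods = 52·23 = 1196.
A = 372,250·(1 + 0.0847/52)^1196 ≈ 372,250·7.00423624007 ≈ 2,607,326.9404.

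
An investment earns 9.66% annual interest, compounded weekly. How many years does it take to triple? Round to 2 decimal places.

(1 + 0.00185769)^(52t) = 3.
52t = ln 3 / ln(1 + 0.00185769) ≈ 1.0986/0.00185597 ≈ 591.9346.
t ≈ 11.3834.

11.38 years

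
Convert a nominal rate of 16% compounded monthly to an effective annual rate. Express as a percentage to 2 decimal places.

One year is 12 periods at 0.0133333 each: (1 + 0.0133333)^12 ≈ 1.172271.
EAR = 1.172271 − 1 ≈ 17.22708%.

17.23%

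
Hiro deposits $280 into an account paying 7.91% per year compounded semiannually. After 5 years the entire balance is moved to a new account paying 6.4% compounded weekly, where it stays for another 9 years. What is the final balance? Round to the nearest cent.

Phase 1: 280·(1 + 0.03955)^10 ≈ 412.6785.
Phase 2: 412.6785·(1 + 0.064/52)^468 ≈ 733.8574.

$733.86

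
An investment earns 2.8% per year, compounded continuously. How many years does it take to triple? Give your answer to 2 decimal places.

39.24 years

e^(0.028t) = 3, so 0.028t = ln 3 ≈ 1.0986.
t ≈ 1.0986/0.028 ≈ 39.2362.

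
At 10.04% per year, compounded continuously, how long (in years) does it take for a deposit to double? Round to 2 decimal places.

6.90 years

e^(0.1004t) = 2, so 0.1004t = ln 2 ≈ 0.69315.
t ≈ 0.69315/0.1004 ≈ 6.9039.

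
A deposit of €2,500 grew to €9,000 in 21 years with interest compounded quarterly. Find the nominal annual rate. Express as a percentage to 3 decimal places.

The 84-period growth factor is 9,000/2,500 = 3.6.
r/4 = 3.6^(1/84) − 1 ≈ 0.0153661, so r ≈ 4·0.0153661 = 6.14643%.

6.146%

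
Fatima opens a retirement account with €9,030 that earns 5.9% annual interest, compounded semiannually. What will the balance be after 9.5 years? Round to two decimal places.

€15,688.75

Periodic rate = 5.9%/2 = 0.0295; periods = 2·9.5 = 19.
A = 9,030·(1 + 0.0295)^19 ≈ 9,030·1.7374034042 ≈ 15,688.7527.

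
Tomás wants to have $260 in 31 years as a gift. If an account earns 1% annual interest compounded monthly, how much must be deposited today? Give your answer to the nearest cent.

$190.72

Periodic rate = 1%/12 = 0.000833333; 372 periods.
P = 260/(1 + 0.01/12)^372 ≈ 260/1.36324911 ≈ 190.7208.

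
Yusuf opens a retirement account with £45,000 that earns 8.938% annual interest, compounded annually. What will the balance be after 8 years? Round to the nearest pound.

£89,258

Growth factor = (1 + 0.08938)^8 ≈ 1.9835135981.
A ≈ 45,000 × 1.9835135981 ≈ 89,258.1119.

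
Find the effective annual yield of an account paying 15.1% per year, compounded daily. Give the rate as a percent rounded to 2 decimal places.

16.30%

One year is 365 periods at 0.000413699 each: (1 + 0.000413699)^365 ≈ 1.16296.
EAR = 1.16296 − 1 ≈ 16.29603%.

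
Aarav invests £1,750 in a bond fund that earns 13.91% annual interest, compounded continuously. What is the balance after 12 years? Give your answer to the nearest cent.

A = P·e^(rt) = 1,750·e^(0.1391·12) = 1,750·e^1.6692.
e^1.6692 ≈ 5.307919762, so A ≈ 9,288.8596.

£9,288.86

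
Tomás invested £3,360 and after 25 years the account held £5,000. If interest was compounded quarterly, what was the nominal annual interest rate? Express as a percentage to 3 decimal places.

1.593%

The 100-period growth factor is 5,000/3,360 = 1.4881.
r/4 = 1.4881^(1/100) − 1 ≈ 0.00398288, so r ≈ 4·0.00398288 = 1.59315%.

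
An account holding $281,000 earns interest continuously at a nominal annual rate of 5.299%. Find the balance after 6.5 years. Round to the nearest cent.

$396,545.06

A = P·e^(rt) = 281,000·e^(0.05299·6.5) = 281,000·e^0.344435.
e^0.344435 ≈ 1.41119237069, so A ≈ 396,545.0562.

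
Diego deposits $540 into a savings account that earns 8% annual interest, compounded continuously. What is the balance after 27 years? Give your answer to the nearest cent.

$4,682.41

A = P·e^(rt) = 540·e^(0.08·27) = 540·e^2.16.
e^2.16 ≈ 8.671137658, so A ≈ 4,682.4143.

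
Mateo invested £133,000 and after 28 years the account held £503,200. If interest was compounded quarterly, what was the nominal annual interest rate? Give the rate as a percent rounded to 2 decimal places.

The 112-period growth factor is 503,200/133,000 = 3.78346.
r/4 = 3.78346^(1/112) − 1 ≈ 0.0119516, so r ≈ 4·0.0119516 = 4.78062%.

4.78%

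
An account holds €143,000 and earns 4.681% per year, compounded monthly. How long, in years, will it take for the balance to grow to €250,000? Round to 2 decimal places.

(1 + 0.00390083)^(12t) = 250,000/143,000 = 1.7483.
12t·ln(1 + 0.00390083) = ln(1.7483); 12t = 0.55862/0.00389324 ≈ 143.4835.
t ≈ 11.9570 years.

11.96 years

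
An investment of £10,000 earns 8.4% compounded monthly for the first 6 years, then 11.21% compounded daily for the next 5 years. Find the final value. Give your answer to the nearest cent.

After 6 years at 8.4%: 10,000 × 1.6524254678 ≈ 16,524.2547.
Then 5 years at 11.21%: 16,524.2547 × 1.7513973347 ≈ 28,940.5356.

£28,940.54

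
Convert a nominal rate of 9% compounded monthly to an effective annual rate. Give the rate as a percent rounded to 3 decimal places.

EAR = (1 + 9%/12)^12 − 1 = (1 + 0.0075)^12 − 1.
(1 + 0.0075)^12 ≈ 1.093807, so EAR ≈ 9.38069%.

9.381%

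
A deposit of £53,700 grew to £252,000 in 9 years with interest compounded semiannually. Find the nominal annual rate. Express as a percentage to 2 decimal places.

(1 + r/2)^18 = 252,000/53,700 = 4.69274.
1 + r/2 = 4.69274^(1/18) ≈ 1.089686, so r/2 ≈ 0.0896862.
r ≈ 2·0.0896862 = 17.93724%.

17.94%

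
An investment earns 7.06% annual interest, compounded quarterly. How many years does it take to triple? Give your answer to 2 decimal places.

15.70 years

(1 + 0.01765)^(4t) = 3.
4t = ln 3 / ln(1 + 0.01765) ≈ 1.0986/0.017496 ≈ 62.7920.
t ≈ 15.6980.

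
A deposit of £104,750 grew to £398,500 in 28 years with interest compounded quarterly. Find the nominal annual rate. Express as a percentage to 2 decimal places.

The 112-period growth factor is 398,500/104,750 = 3.8043.
r/4 = 3.8043^(1/112) − 1 ≈ 0.0120012, so r ≈ 4·0.0120012 = 4.80047%.

4.80%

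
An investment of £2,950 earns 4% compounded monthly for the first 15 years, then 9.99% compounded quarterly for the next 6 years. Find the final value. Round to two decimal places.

£9,706.98

Phase 1: 2,950·(1 + 0.04/12)^180 ≈ 5,369.8898.
Phase 2: 5,369.8898·(1 + 0.024975)^24 ≈ 9,706.9752.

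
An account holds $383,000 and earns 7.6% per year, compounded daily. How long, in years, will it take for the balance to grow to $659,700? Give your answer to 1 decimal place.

(1 + 0.000208219)^(365t) = 659,700/383,000 = 1.7225.
365t·ln(1 + 0.000208219) = ln(1.7225); 365t = 0.54375/0.000208198 ≈ 2611.7037.
t ≈ 7.1554 years.

7.2 years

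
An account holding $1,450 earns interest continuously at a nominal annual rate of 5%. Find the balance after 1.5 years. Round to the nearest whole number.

$1,563

A = P·e^(rt) = 1,450·e^(0.05·1.5) = 1,450·e^0.075.
e^0.075 ≈ 1.077884151, so A ≈ 1,562.9320.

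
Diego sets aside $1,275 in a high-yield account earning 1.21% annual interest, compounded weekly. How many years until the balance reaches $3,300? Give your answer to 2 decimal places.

(1 + 0.000232692)^(52t) = 3,300/1,275 = 2.5882.
52t·ln(1 + 0.000232692) = ln(2.5882); 52t = 0.95098/0.000232665 ≈ 4087.3157.
t ≈ 78.6022 years.

78.60 years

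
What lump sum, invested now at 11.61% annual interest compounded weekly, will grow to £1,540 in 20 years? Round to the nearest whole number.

£151

Growth factor = (1 + 0.1161/52)^1040 ≈ 10.16968968.
P = 1,540/10.16968968 ≈ 151.4304.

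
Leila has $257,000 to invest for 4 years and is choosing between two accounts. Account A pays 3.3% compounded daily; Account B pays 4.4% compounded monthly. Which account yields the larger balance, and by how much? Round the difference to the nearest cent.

A: (1 + 0.033/365)^1460 ≈ 1.14110151056, so 257,000 × 1.14110151056 ≈ 293,263.0882.
B: (1 + 0.044/12)^48 ≈ 1.19205429835, so 257,000 × 1.19205429835 ≈ 306,357.9547.
Difference ≈ 13,094.8665 in favor of B.

Account B, by $13,094.87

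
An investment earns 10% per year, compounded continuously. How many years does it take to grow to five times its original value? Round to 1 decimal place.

16.1 years

e^(0.1t) = 5, so 0.1t = ln 5 ≈ 1.6094.
t ≈ 1.6094/0.1 ≈ 16.0944.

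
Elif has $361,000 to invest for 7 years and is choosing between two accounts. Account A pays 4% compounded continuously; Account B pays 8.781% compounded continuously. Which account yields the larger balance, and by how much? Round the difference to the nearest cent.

Account B, by $189,855.86

Account A growth factor: e^(0.04·7) = e^0.28 ≈ 1.32312981234; balance ≈ 477,649.8623.
Account B growth factor: e^(0.08781·7) = e^0.61467 ≈ 1.84904631358; balance ≈ 667,505.7192.
Account B is larger by 189,855.8569.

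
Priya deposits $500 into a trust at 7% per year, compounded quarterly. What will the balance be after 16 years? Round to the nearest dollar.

$1,518

Growth factor = (1 + 0.0175)^64 ≈ 3.035307852.
A ≈ 500 × 3.035307852 ≈ 1,517.6539.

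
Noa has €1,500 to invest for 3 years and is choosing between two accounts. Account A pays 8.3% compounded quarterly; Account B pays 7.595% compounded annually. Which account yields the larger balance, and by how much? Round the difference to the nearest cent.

A: (1 + 0.02075)^12 ≈ 1.27947753, so 1,500 × 1.27947753 ≈ 1,919.2163.
B: (1 + 0.07595)^3 ≈ 1.245593318, so 1,500 × 1.245593318 ≈ 1,868.3900.
Difference ≈ 50.8263 in favor of A.

Account A, by €50.83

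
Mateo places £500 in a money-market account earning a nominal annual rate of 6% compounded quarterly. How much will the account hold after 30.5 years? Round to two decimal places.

£3,074.87

Growth factor = (1 + 0.015)^122 ≈ 6.149745656.
A ≈ 500 × 6.149745656 ≈ 3,074.8728.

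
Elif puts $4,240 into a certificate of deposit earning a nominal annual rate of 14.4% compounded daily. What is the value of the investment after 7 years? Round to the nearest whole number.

$11,616

Growth factor = (1 + 0.144/365)^2555 ≈ 2.7395706579.
A ≈ 4,240 × 2.7395706579 ≈ 11,615.7796.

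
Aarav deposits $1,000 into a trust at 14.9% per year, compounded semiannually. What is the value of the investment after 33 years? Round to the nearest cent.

Growth factor = (1 + 0.0745)^66 ≈ 114.715924275.
A ≈ 1,000 × 114.715924275 ≈ 114,715.9243.

$114,715.92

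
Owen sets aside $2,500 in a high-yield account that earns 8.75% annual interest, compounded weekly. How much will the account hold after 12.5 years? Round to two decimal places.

Periodic rate = 8.75%/52 = 0.00168269; periods = 52·12.5 = 650.
A = 2,500·(1 + 0.0875/52)^650 ≈ 2,500·2.982705602 ≈ 7,456.7640.

$7,456.76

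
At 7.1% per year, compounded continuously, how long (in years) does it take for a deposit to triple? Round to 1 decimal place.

e^(0.071t) = 3, so 0.071t = ln 3 ≈ 1.0986.
t ≈ 1.0986/0.071 ≈ 15.4734.

15.5 years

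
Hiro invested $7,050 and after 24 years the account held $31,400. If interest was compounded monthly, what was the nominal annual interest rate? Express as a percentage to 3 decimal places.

(1 + r/12)^288 = 31,400/7,050 = 4.4539.
1 + r/12 = 4.4539^(1/288) ≈ 1.0052, so r/12 ≈ 0.00520021.
r ≈ 12·0.00520021 = 6.24025%.

6.240%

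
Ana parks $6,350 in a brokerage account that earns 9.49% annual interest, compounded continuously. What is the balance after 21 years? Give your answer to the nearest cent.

$46,588.55

A = P·e^(rt) = 6,350·e^(0.0949·21) = 6,350·e^1.9929.
e^1.9929 ≈ 7.3367796018, so A ≈ 46,588.5505.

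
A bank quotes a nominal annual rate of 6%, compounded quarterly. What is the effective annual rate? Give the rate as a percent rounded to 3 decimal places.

One year is 4 periods at 0.015 each: (1 + 0.015)^4 ≈ 1.061364.
EAR = 1.061364 − 1 ≈ 6.13636%.

6.136%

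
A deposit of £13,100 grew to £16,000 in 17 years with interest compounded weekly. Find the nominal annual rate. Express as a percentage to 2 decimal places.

1.18%

(1 + r/52)^884 = 16,000/13,100 = 1.22137.
1 + r/52 = 1.22137^(1/884) ≈ 1.000226, so r/52 ≈ 0.000226243.
r ≈ 52·0.000226243 = 1.17647%.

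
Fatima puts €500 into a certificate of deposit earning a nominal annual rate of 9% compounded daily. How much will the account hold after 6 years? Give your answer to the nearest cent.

Periodic rate = 9%/365 = 0.000246575; periods = 365·6 = 2190.
A = 500·(1 + 0.09/365)^2190 ≈ 500·1.71589264 ≈ 857.9463.

€857.95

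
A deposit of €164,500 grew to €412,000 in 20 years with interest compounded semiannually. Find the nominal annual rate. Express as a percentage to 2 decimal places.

4.64%

The 40-period growth factor is 412,000/164,500 = 2.50456.
r/2 = 2.50456^(1/40) − 1 ≈ 0.0232183, so r ≈ 2·0.0232183 = 4.64365%.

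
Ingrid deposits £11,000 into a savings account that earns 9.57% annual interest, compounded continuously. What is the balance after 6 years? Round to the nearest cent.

£19,532.80

A = P·e^(rt) = 11,000·e^(0.0957·6) = 11,000·e^0.5742.
e^0.5742 ≈ 1.775709391, so A ≈ 19,532.8033.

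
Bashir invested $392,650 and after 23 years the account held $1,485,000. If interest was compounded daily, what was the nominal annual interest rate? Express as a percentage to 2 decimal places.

5.78%

The 8395-period growth factor is 1,485,000/392,650 = 3.78199.
r/365 = 3.78199^(1/8395) − 1 ≈ 0.00015847, so r ≈ 365·0.00015847 = 5.78416%.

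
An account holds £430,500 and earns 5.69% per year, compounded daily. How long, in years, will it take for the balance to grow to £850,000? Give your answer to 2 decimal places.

We need (1 + 0.00015589)^(365t) = 1.9744, so 365t = ln 1.9744 / ln 1.000156 ≈ 4364.2328.
t ≈ 4364.2328/365 = 11.9568 years.

11.96 years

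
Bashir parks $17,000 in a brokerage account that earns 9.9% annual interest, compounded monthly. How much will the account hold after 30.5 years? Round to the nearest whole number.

Growth factor = (1 + 0.00825)^366 ≈ 20.228907511.
A ≈ 17,000 × 20.228907511 ≈ 343,891.4277.

$343,891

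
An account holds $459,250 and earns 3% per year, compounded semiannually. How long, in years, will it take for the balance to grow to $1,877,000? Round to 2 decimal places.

(1 + 0.015)^(2t) = 1,877,000/459,250 = 4.0871.
2t·ln(1 + 0.015) = ln(4.0871); 2t = 1.4078/0.0148886 ≈ 94.5579.
t ≈ 47.2789 years.

47.28 years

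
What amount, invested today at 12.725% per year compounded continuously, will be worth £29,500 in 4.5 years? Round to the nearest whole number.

P = A·e^(−rt) = 29,500·e^(−0.572625).
e^(−0.572625) ≈ 0.56404288113, so P ≈ 16,639.2650.

£16,639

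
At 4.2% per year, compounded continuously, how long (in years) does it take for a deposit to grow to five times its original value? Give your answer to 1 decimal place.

e^(0.042t) = 5, so 0.042t = ln 5 ≈ 1.6094.
t ≈ 1.6094/0.042 ≈ 38.3200.

38.3 years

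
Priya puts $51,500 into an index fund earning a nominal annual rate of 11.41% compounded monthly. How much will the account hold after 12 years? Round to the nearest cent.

$201,202.80

Periodic rate = 11.41%/12 = 0.00950833; periods = 12·12 = 144.
A = 51,500·(1 + 0.1141/12)^144 ≈ 51,500·3.90685055734 ≈ 201,202.8037.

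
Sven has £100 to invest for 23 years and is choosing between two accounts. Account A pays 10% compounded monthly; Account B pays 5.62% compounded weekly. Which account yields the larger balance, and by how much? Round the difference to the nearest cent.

Account A, by £623.99

A: (1 + 0.1/12)^276 ≈ 9.87957581, so 100 × 9.87957581 ≈ 987.9576.
B: (1 + 0.0562/52)^1196 ≈ 3.6397027, so 100 × 3.6397027 ≈ 363.9703.
Difference ≈ 623.9873 in favor of A.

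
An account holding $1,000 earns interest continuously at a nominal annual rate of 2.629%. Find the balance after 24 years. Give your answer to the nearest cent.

$1,879.41

A = P·e^(rt) = 1,000·e^(0.02629·24) = 1,000·e^0.63096.
e^0.63096 ≈ 1.879413951, so A ≈ 1,879.4140.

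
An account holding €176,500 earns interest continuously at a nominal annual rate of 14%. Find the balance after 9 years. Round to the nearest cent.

A = P·e^(rt) = 176,500·e^(0.14·9) = 176,500·e^1.26.
e^1.26 ≈ 3.52542148737, so A ≈ 622,236.8925.

€622,236.89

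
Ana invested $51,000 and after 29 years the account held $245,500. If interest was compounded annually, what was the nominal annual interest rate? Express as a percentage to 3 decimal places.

(1 + r)^29 = 245,500/51,000 = 4.81373.
1 + r = 4.81373^(1/29) ≈ 1.055684, so r ≈ 0.0556838.
r ≈ 5.56838%.

5.568%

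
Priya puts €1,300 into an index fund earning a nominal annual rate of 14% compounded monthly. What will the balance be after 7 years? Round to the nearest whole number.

€3,444

Periodic rate = 14%/12 = 0.0116667; periods = 12·7 = 84.
A = 1,300·(1 + 0.14/12)^84 ≈ 1,300·2.649384664 ≈ 3,444.2001.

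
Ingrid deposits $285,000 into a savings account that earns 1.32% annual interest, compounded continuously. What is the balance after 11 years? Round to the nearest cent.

A = P·e^(rt) = 285,000·e^(0.0132·11) = 285,000·e^0.1452.
e^0.1452 ≈ 1.1562708013, so A ≈ 329,537.1784.

$329,537.18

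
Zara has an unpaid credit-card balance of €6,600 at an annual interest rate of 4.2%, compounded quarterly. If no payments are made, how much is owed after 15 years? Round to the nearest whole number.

Periodic rate = 4.2%/4 = 0.0105; periods = 4·15 = 60.
A = 6,600·(1 + 0.0105)^60 ≈ 6,600·1.871453631 ≈ 12,351.5940.

€12,352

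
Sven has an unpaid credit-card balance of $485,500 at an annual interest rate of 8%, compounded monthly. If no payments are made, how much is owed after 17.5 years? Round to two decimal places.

$1,959,673.70

Periodic rate = 8%/12 = 0.00666667; periods = 12·17.5 = 210.
A = 485,500·(1 + 0.08/12)^210 ≈ 485,500·4.036403089107 ≈ 1,959,673.6998.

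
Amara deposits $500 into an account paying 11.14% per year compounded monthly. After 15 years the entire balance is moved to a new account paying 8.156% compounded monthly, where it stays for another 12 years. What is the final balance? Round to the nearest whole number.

$6,998

Phase 1: 500·(1 + 0.1114/12)^180 ≈ 2,638.3251.
Phase 2: 2,638.3251·(1 + 0.08156/12)^144 ≈ 6,997.5021.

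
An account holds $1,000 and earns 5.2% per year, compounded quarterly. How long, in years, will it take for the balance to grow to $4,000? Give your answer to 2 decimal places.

26.83 years

(1 + 0.013)^(4t) = 4,000/1,000 = 4.
4t·ln(1 + 0.013) = ln(4); 4t = 1.3863/0.0129162 ≈ 107.3297.
t ≈ 26.8324 years.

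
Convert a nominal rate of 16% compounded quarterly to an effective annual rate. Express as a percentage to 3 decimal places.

16.986%

EAR = (1 + 16%/4)^4 − 1 = (1 + 0.04)^4 − 1.
(1 + 0.04)^4 ≈ 1.169859, so EAR ≈ 16.98586%.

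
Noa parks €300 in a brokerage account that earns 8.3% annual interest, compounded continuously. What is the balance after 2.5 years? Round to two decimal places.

€369.18

A = P·e^(rt) = 300·e^(0.083·2.5) = 300·e^0.2075.
e^0.2075 ≈ 1.23059772, so A ≈ 369.1793.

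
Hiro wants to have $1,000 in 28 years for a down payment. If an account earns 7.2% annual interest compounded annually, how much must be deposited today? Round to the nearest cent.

Growth factor = (1 + 0.072)^28 ≈ 7.00573959.
P = 1,000/7.00573959 ≈ 142.7401.

$142.74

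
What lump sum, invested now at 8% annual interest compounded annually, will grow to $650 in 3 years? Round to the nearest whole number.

Annual rate = 8% = 0.08; 3 periods.
P = 650/(1 + 0.08)^3 ≈ 650/1.259712 ≈ 515.9910.

$516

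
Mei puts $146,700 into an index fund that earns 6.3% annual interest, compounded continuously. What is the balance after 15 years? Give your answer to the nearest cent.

A = P·e^(rt) = 146,700·e^(0.063·15) = 146,700·e^0.945.
e^0.945 ≈ 2.57281337859, so A ≈ 377,431.7226.

$377,431.72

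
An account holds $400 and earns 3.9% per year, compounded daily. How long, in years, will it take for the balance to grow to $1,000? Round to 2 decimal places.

23.50 years

We need (1 + 0.000106849)^(365t) = 2.5, so 365t = ln 2.5 / ln 1.000107 ≈ 8575.9996.
t ≈ 8575.9996/365 = 23.4959 years.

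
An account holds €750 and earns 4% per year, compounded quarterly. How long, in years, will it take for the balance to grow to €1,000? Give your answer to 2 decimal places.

7.23 years

We need (1 + 0.01)^(4t) = 1.3333, so 4t = ln 1.3333 / ln 1.01 ≈ 28.9118.
t ≈ 28.9118/4 = 7.2280 years.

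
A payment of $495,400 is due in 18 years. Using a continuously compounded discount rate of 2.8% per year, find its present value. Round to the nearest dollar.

$299,276

P = A·e^(−rt) = 495,400·e^(−0.504).
e^(−0.504) ≈ 0.604109382856, so P ≈ 299,275.7883.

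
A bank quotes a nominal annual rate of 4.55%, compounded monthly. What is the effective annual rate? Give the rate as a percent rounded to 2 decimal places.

EAR = (1 + 4.55%/12)^12 − 1 = (1 + 0.00379167)^12 − 1.
(1 + 0.00379167)^12 ≈ 1.046461, so EAR ≈ 4.64610%.

4.65%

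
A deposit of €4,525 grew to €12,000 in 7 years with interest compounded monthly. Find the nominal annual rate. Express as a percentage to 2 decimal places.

14.01%

The 84-period growth factor is 12,000/4,525 = 2.65193.
r/12 = 2.65193^(1/84) − 1 ≈ 0.0116782, so r ≈ 12·0.0116782 = 14.01390%.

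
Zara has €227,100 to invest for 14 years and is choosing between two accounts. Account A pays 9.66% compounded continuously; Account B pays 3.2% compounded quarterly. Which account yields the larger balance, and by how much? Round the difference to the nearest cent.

A: e^(0.0966·14) = e^1.3524 ≈ 3.86669447025, so 227,100 × 3.86669447025 ≈ 878,126.3142.
B: (1 + 0.008)^56 ≈ 1.56239125023, so 227,100 × 1.56239125023 ≈ 354,819.0529.
Difference ≈ 523,307.2613 in favor of A.

Account A, by €523,307.26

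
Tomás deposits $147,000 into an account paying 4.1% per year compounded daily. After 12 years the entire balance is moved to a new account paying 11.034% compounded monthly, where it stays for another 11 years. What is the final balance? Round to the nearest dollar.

Phase 1: 147,000·(1 + 0.041/365)^4380 ≈ 240,424.2223.
Phase 2: 240,424.2223·(1 + 0.009195)^132 ≈ 804,803.9912.

$804,804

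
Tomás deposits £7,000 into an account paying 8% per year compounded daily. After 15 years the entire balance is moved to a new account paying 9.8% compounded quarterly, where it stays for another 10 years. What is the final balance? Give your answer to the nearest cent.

After 15 years at 8%: 7,000 × 3.3196803971 ≈ 23,237.7628.
Then 10 years at 9.8%: 23,237.7628 × 2.6331676415 ≈ 61,188.9250.

£61,188.93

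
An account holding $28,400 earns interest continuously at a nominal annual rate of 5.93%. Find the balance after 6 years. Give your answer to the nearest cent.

$40,535.95

A = P·e^(rt) = 28,400·e^(0.0593·6) = 28,400·e^0.3558.
e^0.3558 ≈ 1.4273220553, so A ≈ 40,535.9464.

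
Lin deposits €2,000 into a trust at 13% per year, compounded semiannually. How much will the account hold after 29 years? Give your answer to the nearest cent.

€77,144.90

Periodic rate = 13%/2 = 0.065; periods = 2·29 = 58.
A = 2,000·(1 + 0.065)^58 ≈ 2,000·38.572452325 ≈ 77,144.9047.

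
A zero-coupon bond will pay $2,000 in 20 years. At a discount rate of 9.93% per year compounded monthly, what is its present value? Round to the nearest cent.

Periodic rate = 9.93%/12 = 0.008275; 240 periods.
P = 2,000/(1 + 0.008275)^240 ≈ 2,000/7.227028648 ≈ 276.7389.

$276.74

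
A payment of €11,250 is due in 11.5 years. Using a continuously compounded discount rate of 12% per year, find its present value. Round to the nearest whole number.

P = A·e^(−rt) = 11,250·e^(−1.38).
e^(−1.38) ≈ 0.25157855306, so P ≈ 2,830.2587.

€2,830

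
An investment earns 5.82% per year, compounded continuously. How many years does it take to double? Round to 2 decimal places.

11.91 years

e^(0.0582t) = 2, so 0.0582t = ln 2 ≈ 0.69315.
t ≈ 0.69315/0.0582 ≈ 11.9097.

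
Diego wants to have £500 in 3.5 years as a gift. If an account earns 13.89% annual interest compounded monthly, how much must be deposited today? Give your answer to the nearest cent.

Periodic rate = 13.89%/12 = 0.011575; 42 periods.
P = 500/(1 + 0.011575)^42 ≈ 500/1.62151019 ≈ 308.3545.

£308.35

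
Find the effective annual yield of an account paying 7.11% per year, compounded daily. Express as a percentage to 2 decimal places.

7.37%

EAR = (1 + 7.11%/365)^365 − 1 = (1 + 0.000194795)^365 − 1.
(1 + 0.000194795)^365 ≈ 1.073681, so EAR ≈ 7.36812%.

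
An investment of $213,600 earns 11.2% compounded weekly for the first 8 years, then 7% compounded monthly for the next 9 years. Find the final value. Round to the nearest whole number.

$979,763

After 8 years at 11.2%: 213,600 × 2.44742502149 ≈ 522,769.9846.
Then 9 years at 7%: 522,769.9846 × 1.87417697186 ≈ 979,763.4667.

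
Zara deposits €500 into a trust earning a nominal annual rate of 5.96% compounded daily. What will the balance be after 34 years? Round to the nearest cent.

Periodic rate = 5.96%/365 = 0.000163288; periods = 365·34 = 12410.
A = 500·(1 + 0.0596/365)^12410 ≈ 500·7.585469997 ≈ 3,792.7350.

€3,792.73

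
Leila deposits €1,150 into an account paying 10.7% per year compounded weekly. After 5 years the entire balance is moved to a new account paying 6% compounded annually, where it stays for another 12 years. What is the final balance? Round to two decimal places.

After 5 years at 10.7%: 1,150 × 1.706509952 ≈ 1,962.4864.
Then 12 years at 6%: 1,962.4864 × 2.012196472 ≈ 3,948.9083.

€3,948.91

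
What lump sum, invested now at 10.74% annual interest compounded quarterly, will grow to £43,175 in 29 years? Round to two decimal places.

£1,997.19

Periodic rate = 10.74%/4 = 0.02685; 116 periods.
P = 43,175/(1 + 0.02685)^116 ≈ 43,175/21.617868136 ≈ 1,997.1905.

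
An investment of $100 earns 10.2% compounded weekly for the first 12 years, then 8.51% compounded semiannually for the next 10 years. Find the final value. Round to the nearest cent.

After 12 years at 10.2%: 100 × 3.39668891 ≈ 339.6689.
Then 10 years at 8.51%: 339.6689 × 2.3011125 ≈ 781.6163.

$781.62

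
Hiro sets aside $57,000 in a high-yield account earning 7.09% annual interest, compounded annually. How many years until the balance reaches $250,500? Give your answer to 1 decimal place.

21.6 years

(1 + 0.0709)^t = 250,500/57,000 = 4.3947.
t·ln(1 + 0.0709) = ln(4.3947); t = 1.4804/0.0684994 ≈ 21.6120.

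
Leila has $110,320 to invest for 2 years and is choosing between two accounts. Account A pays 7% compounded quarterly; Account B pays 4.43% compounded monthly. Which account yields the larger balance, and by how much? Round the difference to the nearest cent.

Account A, by $6,223.87

Account A growth factor: (1 + 0.0175)^8 ≈ 1.14888178296; balance ≈ 126,744.6383.
Account B growth factor: (1 + 0.0443/12)^24 ≈ 1.09246527277; balance ≈ 120,520.7689.
Account A is larger by 6,223.8694.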